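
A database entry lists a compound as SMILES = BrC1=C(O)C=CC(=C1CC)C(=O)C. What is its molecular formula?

Walk through each heavy atom and fill implicit hydrogens from standard valence (C 4, N 3, O 2, S 2, halogen 1):
  atom 1: Br (halogen, monovalent) → 0 H
  atom 2: C, bond orders sum to 4 (valence 4) → 0 H
  atom 3: C, bond orders sum to 4 (valence 4) → 0 H
  atom 4: O, bond orders sum to 1 (valence 2) → 1 H
  atom 5: C, bond orders sum to 3 (valence 4) → 1 H
  atom 6: C, bond orders sum to 3 (valence 4) → 1 H
  atom 7: C, bond orders sum to 4 (valence 4) → 0 H
  atom 8: C, bond orders sum to 4 (valence 4) → 0 H
  atom 9: C, bond orders sum to 2 (valence 4) → 2 H
  atom 10: C, bond orders sum to 1 (valence 4) → 3 H
  atom 11: C, bond orders sum to 4 (valence 4) → 0 H
  atom 12: O, bond orders sum to 2 (valence 2) → 0 H
  atom 13: C, bond orders sum to 1 (valence 4) → 3 H
Totals → C:10, H:11, Br:1, O:2.
In Hill order: C10H11BrO2.

C10H11BrO2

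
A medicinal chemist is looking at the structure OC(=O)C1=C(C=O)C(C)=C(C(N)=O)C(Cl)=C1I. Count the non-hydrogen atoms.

17

Every atom symbol written in the SMILES (organic subset) is one heavy atom; implicit H are not written.
Heavy atoms by element → C:10, Cl:1, I:1, N:1, O:4.
Total: 17.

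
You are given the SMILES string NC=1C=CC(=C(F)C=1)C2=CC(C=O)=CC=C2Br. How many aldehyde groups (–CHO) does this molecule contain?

1

The aldehyde motif appears at heavy-atom position 12 in the SMILES.
Other groups present: 1 primary amine.
Aldehyde count: 1.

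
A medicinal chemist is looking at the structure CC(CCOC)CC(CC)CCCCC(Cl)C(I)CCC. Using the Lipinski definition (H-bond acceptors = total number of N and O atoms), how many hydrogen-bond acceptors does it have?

N atoms: 0; O atoms: 1.
Lipinski HBA = 0 + 1 = 1.

1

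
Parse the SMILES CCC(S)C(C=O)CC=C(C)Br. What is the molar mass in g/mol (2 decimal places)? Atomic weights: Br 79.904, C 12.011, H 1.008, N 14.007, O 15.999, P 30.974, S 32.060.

First, the molecular formula is C9H15BrOS (counting implicit H from valence).
  Br: 1 × 79.904 = 79.904
  C: 9 × 12.011 = 108.099
  H: 15 × 1.008 = 15.120
  O: 1 × 15.999 = 15.999
  S: 1 × 32.060 = 32.060
Sum: 1×79.904 + 9×12.011 + 15×1.008 + 1×15.999 + 1×32.060 = 251.182 → 251.18 g/mol.

251.18 g/mol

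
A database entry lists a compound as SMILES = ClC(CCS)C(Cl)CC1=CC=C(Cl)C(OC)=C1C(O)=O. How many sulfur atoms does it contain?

Scan the SMILES for S atoms (remember two-letter symbols like Cl and Br are single atoms).
Sulfur count: 1.

1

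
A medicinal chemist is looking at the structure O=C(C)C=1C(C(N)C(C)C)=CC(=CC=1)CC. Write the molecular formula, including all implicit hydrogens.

Walk through each heavy atom and fill implicit hydrogens from standard valence (C 4, N 3, O 2, S 2, halogen 1):
  atom 1: O, bond orders sum to 2 (valence 2) → 0 H
  atom 2: C, bond orders sum to 4 (valence 4) → 0 H
  atom 3: C, bond orders sum to 1 (valence 4) → 3 H
  atom 4: C, bond orders sum to 4 (valence 4) → 0 H
  atom 5: C, bond orders sum to 4 (valence 4) → 0 H
  atom 6: C, bond orders sum to 3 (valence 4) → 1 H
  atom 7: N, bond orders sum to 1 (valence 3) → 2 H
  atom 8: C, bond orders sum to 3 (valence 4) → 1 H
  atom 9: C, bond orders sum to 1 (valence 4) → 3 H
  atom 10: C, bond orders sum to 1 (valence 4) → 3 H
  atom 11: C, bond orders sum to 3 (valence 4) → 1 H
  atom 12: C, bond orders sum to 4 (valence 4) → 0 H
  atom 13: C, bond orders sum to 3 (valence 4) → 1 H
  atom 14: C, bond orders sum to 3 (valence 4) → 1 H
  atom 15: C, bond orders sum to 2 (valence 4) → 2 H
  atom 16: C, bond orders sum to 1 (valence 4) → 3 H
Totals → C:14, H:21, N:1, O:1.
In Hill order: C14H21NO.

C14H21NO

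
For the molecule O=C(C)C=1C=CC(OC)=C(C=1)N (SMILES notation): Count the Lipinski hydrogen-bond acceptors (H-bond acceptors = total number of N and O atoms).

N atoms: 1; O atoms: 2.
Lipinski HBA = 1 + 2 = 3.

3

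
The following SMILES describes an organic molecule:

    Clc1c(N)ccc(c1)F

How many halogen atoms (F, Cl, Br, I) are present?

Halogen atoms appear at heavy-atom positions 1, 9 (1×Cl, 1×F).
Other groups present: 1 primary amine.
Halogen count: 2.

2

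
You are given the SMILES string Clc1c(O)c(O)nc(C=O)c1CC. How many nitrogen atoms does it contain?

1

Scan the SMILES for N atoms (remember two-letter symbols like Cl and Br are single atoms).
Nitrogen count: 1.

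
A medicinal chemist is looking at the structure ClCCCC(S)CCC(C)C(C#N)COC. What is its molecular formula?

C12H22ClNOS

Walk through each heavy atom and fill implicit hydrogens from standard valence (C 4, N 3, O 2, S 2, halogen 1):
  atom 1: Cl (halogen, monovalent) → 0 H
  atom 2: C, bond orders sum to 2 (valence 4) → 2 H
  atom 3: C, bond orders sum to 2 (valence 4) → 2 H
  atom 4: C, bond orders sum to 2 (valence 4) → 2 H
  atom 5: C, bond orders sum to 3 (valence 4) → 1 H
  atom 6: S, bond orders sum to 1 (valence 2) → 1 H
  atom 7: C, bond orders sum to 2 (valence 4) → 2 H
  atom 8: C, bond orders sum to 2 (valence 4) → 2 H
  atom 9: C, bond orders sum to 3 (valence 4) → 1 H
  atom 10: C, bond orders sum to 1 (valence 4) → 3 H
  atom 11: C, bond orders sum to 3 (valence 4) → 1 H
  atom 12: C, bond orders sum to 4 (valence 4) → 0 H
  atom 13: N, bond orders sum to 3 (valence 3) → 0 H
  atom 14: C, bond orders sum to 2 (valence 4) → 2 H
  atom 15: O, bond orders sum to 2 (valence 2) → 0 H
  atom 16: C, bond orders sum to 1 (valence 4) → 3 H
Totals → C:12, H:22, Cl:1, N:1, O:1, S:1.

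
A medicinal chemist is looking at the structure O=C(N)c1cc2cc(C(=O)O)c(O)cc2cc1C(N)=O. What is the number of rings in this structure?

In SMILES, each pair of matching ring-closure digits denotes one ring-closing bond; the number of such bonds equals the number of independent rings.
Ring-closure bonds here: 2.

2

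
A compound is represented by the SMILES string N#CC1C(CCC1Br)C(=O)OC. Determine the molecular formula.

Walk through each heavy atom and fill implicit hydrogens from standard valence (C 4, N 3, O 2, S 2, halogen 1):
  atom 1: N, bond orders sum to 3 (valence 3) → 0 H
  atom 2: C, bond orders sum to 4 (valence 4) → 0 H
  atom 3: C, bond orders sum to 3 (valence 4) → 1 H
  atom 4: C, bond orders sum to 3 (valence 4) → 1 H
  atom 5: C, bond orders sum to 2 (valence 4) → 2 H
  atom 6: C, bond orders sum to 2 (valence 4) → 2 H
  atom 7: C, bond orders sum to 3 (valence 4) → 1 H
  atom 8: Br (halogen, monovalent) → 0 H
  atom 9: C, bond orders sum to 4 (valence 4) → 0 H
  atom 10: O, bond orders sum to 2 (valence 2) → 0 H
  atom 11: O, bond orders sum to 2 (valence 2) → 0 H
  atom 12: C, bond orders sum to 1 (valence 4) → 3 H
Totals → C:8, H:10, Br:1, N:1, O:2.
In Hill order: C8H10BrNO2.

C8H10BrNO2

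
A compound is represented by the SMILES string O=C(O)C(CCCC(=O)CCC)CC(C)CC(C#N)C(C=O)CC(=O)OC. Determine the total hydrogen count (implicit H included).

31

Walk through each heavy atom and fill implicit hydrogens from standard valence (C 4, N 3, O 2, S 2, halogen 1):
  atom 1: O, bond orders sum to 2 (valence 2) → 0 H
  atom 2: C, bond orders sum to 4 (valence 4) → 0 H
  atom 3: O, bond orders sum to 1 (valence 2) → 1 H
  atom 4: C, bond orders sum to 3 (valence 4) → 1 H
  atom 5: C, bond orders sum to 2 (valence 4) → 2 H
  atom 6: C, bond orders sum to 2 (valence 4) → 2 H
  atom 7: C, bond orders sum to 2 (valence 4) → 2 H
  atom 8: C, bond orders sum to 4 (valence 4) → 0 H
  atom 9: O, bond orders sum to 2 (valence 2) → 0 H
  atom 10: C, bond orders sum to 2 (valence 4) → 2 H
  atom 11: C, bond orders sum to 2 (valence 4) → 2 H
  atom 12: C, bond orders sum to 1 (valence 4) → 3 H
  atom 13: C, bond orders sum to 2 (valence 4) → 2 H
  atom 14: C, bond orders sum to 3 (valence 4) → 1 H
  atom 15: C, bond orders sum to 1 (valence 4) → 3 H
  atom 16: C, bond orders sum to 2 (valence 4) → 2 H
  atom 17: C, bond orders sum to 3 (valence 4) → 1 H
  atom 18: C, bond orders sum to 4 (valence 4) → 0 H
  atom 19: N, bond orders sum to 3 (valence 3) → 0 H
  atom 20: C, bond orders sum to 3 (valence 4) → 1 H
  atom 21: C, bond orders sum to 3 (valence 4) → 1 H
  atom 22: O, bond orders sum to 2 (valence 2) → 0 H
  atom 23: C, bond orders sum to 2 (valence 4) → 2 H
  atom 24: C, bond orders sum to 4 (valence 4) → 0 H
  atom 25: O, bond orders sum to 2 (valence 2) → 0 H
  atom 26: O, bond orders sum to 2 (valence 2) → 0 H
  atom 27: C, bond orders sum to 1 (valence 4) → 3 H
Total hydrogens: 31.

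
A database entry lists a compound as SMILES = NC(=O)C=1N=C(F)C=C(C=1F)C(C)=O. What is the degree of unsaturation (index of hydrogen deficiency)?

6

Degree of unsaturation = (number of rings) + (number of π bonds).
Ring closures in the SMILES: 1.
π bonds: 5 double bonds (each 1 DoU) → 5 DoU from unsaturation.
Total DoU = 1 + 5 = 6.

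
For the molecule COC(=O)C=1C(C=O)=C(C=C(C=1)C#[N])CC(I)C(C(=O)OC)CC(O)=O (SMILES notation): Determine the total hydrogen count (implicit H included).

Walk through each heavy atom and fill implicit hydrogens from standard valence (C 4, N 3, O 2, S 2, halogen 1):
  atom 1: C, bond orders sum to 1 (valence 4) → 3 H
  atom 2: O, bond orders sum to 2 (valence 2) → 0 H
  atom 3: C, bond orders sum to 4 (valence 4) → 0 H
  atom 4: O, bond orders sum to 2 (valence 2) → 0 H
  atom 5: C, bond orders sum to 4 (valence 4) → 0 H
  atom 6: C, bond orders sum to 4 (valence 4) → 0 H
  atom 7: C, bond orders sum to 3 (valence 4) → 1 H
  atom 8: O, bond orders sum to 2 (valence 2) → 0 H
  atom 9: C, bond orders sum to 4 (valence 4) → 0 H
  atom 10: C, bond orders sum to 3 (valence 4) → 1 H
  atom 11: C, bond orders sum to 4 (valence 4) → 0 H
  atom 12: C, bond orders sum to 3 (valence 4) → 1 H
  atom 13: C, bond orders sum to 4 (valence 4) → 0 H
  atom 14: N with explicit H count 0
  atom 15: C, bond orders sum to 2 (valence 4) → 2 H
  atom 16: C, bond orders sum to 3 (valence 4) → 1 H
  atom 17: I (halogen, monovalent) → 0 H
  atom 18: C, bond orders sum to 3 (valence 4) → 1 H
  atom 19: C, bond orders sum to 4 (valence 4) → 0 H
  atom 20: O, bond orders sum to 2 (valence 2) → 0 H
  atom 21: O, bond orders sum to 2 (valence 2) → 0 H
  atom 22: C, bond orders sum to 1 (valence 4) → 3 H
  atom 23: C, bond orders sum to 2 (valence 4) → 2 H
  atom 24: C, bond orders sum to 4 (valence 4) → 0 H
  atom 25: O, bond orders sum to 1 (valence 2) → 1 H
  atom 26: O, bond orders sum to 2 (valence 2) → 0 H
Total hydrogens: 16.

16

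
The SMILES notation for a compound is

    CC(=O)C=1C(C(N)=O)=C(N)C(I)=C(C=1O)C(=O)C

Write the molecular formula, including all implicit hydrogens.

C11H11IN2O4

Walk through each heavy atom and fill implicit hydrogens from standard valence (C 4, N 3, O 2, S 2, halogen 1):
  atom 1: C, bond orders sum to 1 (valence 4) → 3 H
  atom 2: C, bond orders sum to 4 (valence 4) → 0 H
  atom 3: O, bond orders sum to 2 (valence 2) → 0 H
  atom 4: C, bond orders sum to 4 (valence 4) → 0 H
  atom 5: C, bond orders sum to 4 (valence 4) → 0 H
  atom 6: C, bond orders sum to 4 (valence 4) → 0 H
  atom 7: N, bond orders sum to 1 (valence 3) → 2 H
  atom 8: O, bond orders sum to 2 (valence 2) → 0 H
  atom 9: C, bond orders sum to 4 (valence 4) → 0 H
  atom 10: N, bond orders sum to 1 (valence 3) → 2 H
  atom 11: C, bond orders sum to 4 (valence 4) → 0 H
  atom 12: I (halogen, monovalent) → 0 H
  atom 13: C, bond orders sum to 4 (valence 4) → 0 H
  atom 14: C, bond orders sum to 4 (valence 4) → 0 H
  atom 15: O, bond orders sum to 1 (valence 2) → 1 H
  atom 16: C, bond orders sum to 4 (valence 4) → 0 H
  atom 17: O, bond orders sum to 2 (valence 2) → 0 H
  atom 18: C, bond orders sum to 1 (valence 4) → 3 H
Totals → C:11, H:11, I:1, N:2, O:4.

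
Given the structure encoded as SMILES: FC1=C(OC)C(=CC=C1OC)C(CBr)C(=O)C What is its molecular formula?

Walk through each heavy atom and fill implicit hydrogens from standard valence (C 4, N 3, O 2, S 2, halogen 1):
  atom 1: F (halogen, monovalent) → 0 H
  atom 2: C, bond orders sum to 4 (valence 4) → 0 H
  atom 3: C, bond orders sum to 4 (valence 4) → 0 H
  atom 4: O, bond orders sum to 2 (valence 2) → 0 H
  atom 5: C, bond orders sum to 1 (valence 4) → 3 H
  atom 6: C, bond orders sum to 4 (valence 4) → 0 H
  atom 7: C, bond orders sum to 3 (valence 4) → 1 H
  atom 8: C, bond orders sum to 3 (valence 4) → 1 H
  atom 9: C, bond orders sum to 4 (valence 4) → 0 H
  atom 10: O, bond orders sum to 2 (valence 2) → 0 H
  atom 11: C, bond orders sum to 1 (valence 4) → 3 H
  atom 12: C, bond orders sum to 3 (valence 4) → 1 H
  atom 13: C, bond orders sum to 2 (valence 4) → 2 H
  atom 14: Br (halogen, monovalent) → 0 H
  atom 15: C, bond orders sum to 4 (valence 4) → 0 H
  atom 16: O, bond orders sum to 2 (valence 2) → 0 H
  atom 17: C, bond orders sum to 1 (valence 4) → 3 H
Totals → C:12, H:14, Br:1, F:1, O:3.

C12H14BrFO3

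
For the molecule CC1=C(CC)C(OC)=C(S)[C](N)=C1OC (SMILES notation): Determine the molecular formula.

C11H17NO2S

Walk through each heavy atom and fill implicit hydrogens from standard valence (C 4, N 3, O 2, S 2, halogen 1):
  atom 1: C, bond orders sum to 1 (valence 4) → 3 H
  atom 2: C, bond orders sum to 4 (valence 4) → 0 H
  atom 3: C, bond orders sum to 4 (valence 4) → 0 H
  atom 4: C, bond orders sum to 2 (valence 4) → 2 H
  atom 5: C, bond orders sum to 1 (valence 4) → 3 H
  atom 6: C, bond orders sum to 4 (valence 4) → 0 H
  atom 7: O, bond orders sum to 2 (valence 2) → 0 H
  atom 8: C, bond orders sum to 1 (valence 4) → 3 H
  atom 9: C, bond orders sum to 4 (valence 4) → 0 H
  atom 10: S, bond orders sum to 1 (valence 2) → 1 H
  atom 11: C with explicit H count 0
  atom 12: N, bond orders sum to 1 (valence 3) → 2 H
  atom 13: C, bond orders sum to 4 (valence 4) → 0 H
  atom 14: O, bond orders sum to 2 (valence 2) → 0 H
  atom 15: C, bond orders sum to 1 (valence 4) → 3 H
Totals → C:11, H:17, N:1, O:2, S:1.
In Hill order: C11H17NO2S.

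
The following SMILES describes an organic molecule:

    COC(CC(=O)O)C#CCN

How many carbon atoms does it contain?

7

Count every carbon token in the SMILES (each C, including those in ring-closure positions and inside branches).
Carbon count: 7.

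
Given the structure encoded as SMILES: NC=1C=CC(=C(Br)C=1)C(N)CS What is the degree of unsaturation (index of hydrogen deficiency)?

4

Molecular formula: C8H11BrN2S.
DoU = (2C + 2 + N − H − X) / 2, where X is the halogen count and O/S are ignored.
    = (2·8 + 2 + 2 − 11 − 1) / 2 = 8 / 2 = 4.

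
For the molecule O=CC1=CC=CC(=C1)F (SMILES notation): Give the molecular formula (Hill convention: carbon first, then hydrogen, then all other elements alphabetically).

C7H5FO

Walk through each heavy atom and fill implicit hydrogens from standard valence (C 4, N 3, O 2, S 2, halogen 1):
  atom 1: O, bond orders sum to 2 (valence 2) → 0 H
  atom 2: C, bond orders sum to 3 (valence 4) → 1 H
  atom 3: C, bond orders sum to 4 (valence 4) → 0 H
  atom 4: C, bond orders sum to 3 (valence 4) → 1 H
  atom 5: C, bond orders sum to 3 (valence 4) → 1 H
  atom 6: C, bond orders sum to 3 (valence 4) → 1 H
  atom 7: C, bond orders sum to 4 (valence 4) → 0 H
  atom 8: C, bond orders sum to 3 (valence 4) → 1 H
  atom 9: F (halogen, monovalent) → 0 H
Totals → C:7, H:5, F:1, O:1.
In Hill order: C7H5FO.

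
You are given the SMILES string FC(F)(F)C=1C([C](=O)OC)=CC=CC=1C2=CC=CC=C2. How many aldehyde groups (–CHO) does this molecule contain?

0

Scan the SMILES for the aldehyde motif — none present.
Groups that are present: 1 ester.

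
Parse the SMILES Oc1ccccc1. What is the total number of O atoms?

Scan the SMILES for O atoms (remember two-letter symbols like Cl and Br are single atoms).
Oxygen count: 1.

1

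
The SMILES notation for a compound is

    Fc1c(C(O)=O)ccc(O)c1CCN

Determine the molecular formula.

C9H10FNO3

Walk through each heavy atom and fill implicit hydrogens from standard valence (C 4, N 3, O 2, S 2, halogen 1); for lowercase aromatic atoms, an aromatic c carries 1 H when it has two neighbours and 0 H with three, and aromatic n carries 0 H:
  atom 1: F (halogen, monovalent) → 0 H
  atom 2: aromatic c, 3 neighbours → 0 H
  atom 3: aromatic c, 3 neighbours → 0 H
  atom 4: C, bond orders sum to 4 (valence 4) → 0 H
  atom 5: O, bond orders sum to 1 (valence 2) → 1 H
  atom 6: O, bond orders sum to 2 (valence 2) → 0 H
  atom 7: aromatic c, 2 neighbours → 1 H
  atom 8: aromatic c, 2 neighbours → 1 H
  atom 9: aromatic c, 3 neighbours → 0 H
  atom 10: O, bond orders sum to 1 (valence 2) → 1 H
  atom 11: aromatic c, 3 neighbours → 0 H
  atom 12: C, bond orders sum to 2 (valence 4) → 2 H
  atom 13: C, bond orders sum to 2 (valence 4) → 2 H
  atom 14: N, bond orders sum to 1 (valence 3) → 2 H
Totals → C:9, H:10, F:1, N:1, O:3.
In Hill order: C9H10FNO3.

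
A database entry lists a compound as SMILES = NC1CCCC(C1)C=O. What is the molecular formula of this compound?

Walk through each heavy atom and fill implicit hydrogens from standard valence (C 4, N 3, O 2, S 2, halogen 1):
  atom 1: N, bond orders sum to 1 (valence 3) → 2 H
  atom 2: C, bond orders sum to 3 (valence 4) → 1 H
  atom 3: C, bond orders sum to 2 (valence 4) → 2 H
  atom 4: C, bond orders sum to 2 (valence 4) → 2 H
  atom 5: C, bond orders sum to 2 (valence 4) → 2 H
  atom 6: C, bond orders sum to 3 (valence 4) → 1 H
  atom 7: C, bond orders sum to 2 (valence 4) → 2 H
  atom 8: C, bond orders sum to 3 (valence 4) → 1 H
  atom 9: O, bond orders sum to 2 (valence 2) → 0 H
Totals → C:7, H:13, N:1, O:1.

C7H13NO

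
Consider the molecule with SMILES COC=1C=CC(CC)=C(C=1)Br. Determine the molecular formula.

Walk through each heavy atom and fill implicit hydrogens from standard valence (C 4, N 3, O 2, S 2, halogen 1):
  atom 1: C, bond orders sum to 1 (valence 4) → 3 H
  atom 2: O, bond orders sum to 2 (valence 2) → 0 H
  atom 3: C, bond orders sum to 4 (valence 4) → 0 H
  atom 4: C, bond orders sum to 3 (valence 4) → 1 H
  atom 5: C, bond orders sum to 3 (valence 4) → 1 H
  atom 6: C, bond orders sum to 4 (valence 4) → 0 H
  atom 7: C, bond orders sum to 2 (valence 4) → 2 H
  atom 8: C, bond orders sum to 1 (valence 4) → 3 H
  atom 9: C, bond orders sum to 4 (valence 4) → 0 H
  atom 10: C, bond orders sum to 3 (valence 4) → 1 H
  atom 11: Br (halogen, monovalent) → 0 H
Totals → C:9, H:11, Br:1, O:1.
In Hill order: C9H11BrO.

C9H11BrO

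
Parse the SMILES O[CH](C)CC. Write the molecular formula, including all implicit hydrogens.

C4H10O

Walk through each heavy atom and fill implicit hydrogens from standard valence (C 4, N 3, O 2, S 2, halogen 1):
  atom 1: O, bond orders sum to 1 (valence 2) → 1 H
  atom 2: C with explicit H count 1
  atom 3: C, bond orders sum to 1 (valence 4) → 3 H
  atom 4: C, bond orders sum to 2 (valence 4) → 2 H
  atom 5: C, bond orders sum to 1 (valence 4) → 3 H
Totals → C:4, H:10, O:1.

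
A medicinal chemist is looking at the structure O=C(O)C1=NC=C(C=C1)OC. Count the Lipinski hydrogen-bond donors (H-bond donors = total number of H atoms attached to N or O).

Donors: find every N or O and count the H atoms it carries.
  atom 1 (O): bond orders sum to 2 → 0 H
  atom 3 (O): bond orders sum to 1 → 1 H
  atom 5 (N): bond orders sum to 3 → 0 H
  atom 10 (O): bond orders sum to 2 → 0 H
Lipinski HBD = 1.

1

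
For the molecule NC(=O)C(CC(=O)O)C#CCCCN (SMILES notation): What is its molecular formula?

C9H14N2O3

Walk through each heavy atom and fill implicit hydrogens from standard valence (C 4, N 3, O 2, S 2, halogen 1):
  atom 1: N, bond orders sum to 1 (valence 3) → 2 H
  atom 2: C, bond orders sum to 4 (valence 4) → 0 H
  atom 3: O, bond orders sum to 2 (valence 2) → 0 H
  atom 4: C, bond orders sum to 3 (valence 4) → 1 H
  atom 5: C, bond orders sum to 2 (valence 4) → 2 H
  atom 6: C, bond orders sum to 4 (valence 4) → 0 H
  atom 7: O, bond orders sum to 2 (valence 2) → 0 H
  atom 8: O, bond orders sum to 1 (valence 2) → 1 H
  atom 9: C, bond orders sum to 4 (valence 4) → 0 H
  atom 10: C, bond orders sum to 4 (valence 4) → 0 H
  atom 11: C, bond orders sum to 2 (valence 4) → 2 H
  atom 12: C, bond orders sum to 2 (valence 4) → 2 H
  atom 13: C, bond orders sum to 2 (valence 4) → 2 H
  atom 14: N, bond orders sum to 1 (valence 3) → 2 H
Totals → C:9, H:14, N:2, O:3.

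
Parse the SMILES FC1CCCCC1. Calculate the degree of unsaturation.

1

Degree of unsaturation = (number of rings) + (number of π bonds).
Ring closures in the SMILES: 1.
π bonds: none → 0 DoU from unsaturation.
Total DoU = 1 + 0 = 1.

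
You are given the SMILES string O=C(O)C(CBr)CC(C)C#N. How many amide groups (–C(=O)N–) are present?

0

Scan the SMILES for the amide motif — none present.
Groups that are present: 1 carboxylic acid, 1 nitrile.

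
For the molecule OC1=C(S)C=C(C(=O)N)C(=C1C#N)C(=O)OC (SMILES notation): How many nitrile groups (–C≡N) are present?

The nitrile motif appears at heavy-atom position 12 in the SMILES.
Other groups present: 1 amide, 1 ester, 1 hydroxyl, 1 thiol.
Nitrile count: 1.

1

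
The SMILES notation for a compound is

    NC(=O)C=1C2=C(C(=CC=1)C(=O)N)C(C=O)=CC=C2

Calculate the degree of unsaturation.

10

Molecular formula: C13H10N2O3.
DoU = (2C + 2 + N − H − X) / 2, where X is the halogen count and O/S are ignored.
    = (2·13 + 2 + 2 − 10 − 0) / 2 = 20 / 2 = 10.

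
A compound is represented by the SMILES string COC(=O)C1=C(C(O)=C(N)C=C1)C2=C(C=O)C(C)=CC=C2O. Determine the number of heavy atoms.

22

Every atom symbol written in the SMILES (organic subset) is one heavy atom; implicit H are not written.
Heavy atoms by element → C:16, N:1, O:5.
Total: 22.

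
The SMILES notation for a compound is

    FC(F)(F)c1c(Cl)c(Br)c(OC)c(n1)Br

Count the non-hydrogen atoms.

15

Every atom symbol written in the SMILES (organic subset) is one heavy atom; implicit H are not written.
Heavy atoms by element → Br:2, C:7, Cl:1, F:3, N:1, O:1.
Total: 15.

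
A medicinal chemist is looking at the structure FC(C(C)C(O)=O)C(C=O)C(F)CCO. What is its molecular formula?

C9H14F2O4

Walk through each heavy atom and fill implicit hydrogens from standard valence (C 4, N 3, O 2, S 2, halogen 1):
  atom 1: F (halogen, monovalent) → 0 H
  atom 2: C, bond orders sum to 3 (valence 4) → 1 H
  atom 3: C, bond orders sum to 3 (valence 4) → 1 H
  atom 4: C, bond orders sum to 1 (valence 4) → 3 H
  atom 5: C, bond orders sum to 4 (valence 4) → 0 H
  atom 6: O, bond orders sum to 1 (valence 2) → 1 H
  atom 7: O, bond orders sum to 2 (valence 2) → 0 H
  atom 8: C, bond orders sum to 3 (valence 4) → 1 H
  atom 9: C, bond orders sum to 3 (valence 4) → 1 H
  atom 10: O, bond orders sum to 2 (valence 2) → 0 H
  atom 11: C, bond orders sum to 3 (valence 4) → 1 H
  atom 12: F (halogen, monovalent) → 0 H
  atom 13: C, bond orders sum to 2 (valence 4) → 2 H
  atom 14: C, bond orders sum to 2 (valence 4) → 2 H
  atom 15: O, bond orders sum to 1 (valence 2) → 1 H
Totals → C:9, H:14, F:2, O:4.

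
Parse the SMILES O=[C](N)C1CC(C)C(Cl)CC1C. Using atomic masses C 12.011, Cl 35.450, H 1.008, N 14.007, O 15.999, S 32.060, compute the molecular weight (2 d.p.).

189.68 g/mol

First, the molecular formula is C9H16ClNO (counting implicit H from valence).
  C: 9 × 12.011 = 108.099
  Cl: 1 × 35.450 = 35.450
  H: 16 × 1.008 = 16.128
  N: 1 × 14.007 = 14.007
  O: 1 × 15.999 = 15.999
Sum: 9×12.011 + 1×35.450 + 16×1.008 + 1×14.007 + 1×15.999 = 189.683 → 189.68 g/mol.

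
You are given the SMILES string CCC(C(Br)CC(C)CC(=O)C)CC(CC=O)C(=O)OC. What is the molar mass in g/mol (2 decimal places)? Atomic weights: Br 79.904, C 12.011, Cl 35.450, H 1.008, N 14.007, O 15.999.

First, the molecular formula is C16H27BrO4 (counting implicit H from valence).
  Br: 1 × 79.904 = 79.904
  C: 16 × 12.011 = 192.176
  H: 27 × 1.008 = 27.216
  O: 4 × 15.999 = 63.996
Sum: 1×79.904 + 16×12.011 + 27×1.008 + 4×15.999 = 363.292 → 363.29 g/mol.

363.29 g/mol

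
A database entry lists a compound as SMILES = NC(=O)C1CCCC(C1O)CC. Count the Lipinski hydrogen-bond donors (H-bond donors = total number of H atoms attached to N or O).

3

Donors: find every N or O and count the H atoms it carries.
  atom 1 (N): bond orders sum to 1 → 2 H
  atom 3 (O): bond orders sum to 2 → 0 H
  atom 10 (O): bond orders sum to 1 → 1 H
Lipinski HBD = 3.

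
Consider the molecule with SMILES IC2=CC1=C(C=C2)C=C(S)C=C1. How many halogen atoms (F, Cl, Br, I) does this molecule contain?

Halogen atoms appear at heavy-atom position 1 (1×I).
Other groups present: 1 thiol.
Halogen count: 1.

1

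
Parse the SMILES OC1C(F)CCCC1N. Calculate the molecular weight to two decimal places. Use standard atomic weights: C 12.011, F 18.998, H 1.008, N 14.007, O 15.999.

133.17 g/mol

First, the molecular formula is C6H12FNO (counting implicit H from valence).
  C: 6 × 12.011 = 72.066
  F: 1 × 18.998 = 18.998
  H: 12 × 1.008 = 12.096
  N: 1 × 14.007 = 14.007
  O: 1 × 15.999 = 15.999
Sum: 6×12.011 + 1×18.998 + 12×1.008 + 1×14.007 + 1×15.999 = 133.166 → 133.17 g/mol.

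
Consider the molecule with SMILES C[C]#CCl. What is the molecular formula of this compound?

C3H3Cl

Walk through each heavy atom and fill implicit hydrogens from standard valence (C 4, N 3, O 2, S 2, halogen 1):
  atom 1: C, bond orders sum to 1 (valence 4) → 3 H
  atom 2: C with explicit H count 0
  atom 3: C, bond orders sum to 4 (valence 4) → 0 H
  atom 4: Cl (halogen, monovalent) → 0 H
Totals → C:3, H:3, Cl:1.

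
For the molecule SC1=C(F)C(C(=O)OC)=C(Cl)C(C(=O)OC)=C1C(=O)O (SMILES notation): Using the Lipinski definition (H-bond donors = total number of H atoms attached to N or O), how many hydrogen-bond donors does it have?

Donors: find every N or O and count the H atoms it carries.
  atom 7 (O): bond orders sum to 2 → 0 H
  atom 8 (O): bond orders sum to 2 → 0 H
  atom 14 (O): bond orders sum to 2 → 0 H
  atom 15 (O): bond orders sum to 2 → 0 H
  atom 19 (O): bond orders sum to 2 → 0 H
  atom 20 (O): bond orders sum to 1 → 1 H
Lipinski HBD = 1.

1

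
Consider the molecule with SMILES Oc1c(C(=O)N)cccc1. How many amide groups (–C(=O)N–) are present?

The amide motif appears at heavy-atom position 4 in the SMILES.
Other groups present: 1 hydroxyl.
Amide count: 1.

1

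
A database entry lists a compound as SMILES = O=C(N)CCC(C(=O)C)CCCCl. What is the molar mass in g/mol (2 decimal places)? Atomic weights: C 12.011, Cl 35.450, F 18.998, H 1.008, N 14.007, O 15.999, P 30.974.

205.68 g/mol

First, the molecular formula is C9H16ClNO2 (counting implicit H from valence).
  C: 9 × 12.011 = 108.099
  Cl: 1 × 35.450 = 35.450
  H: 16 × 1.008 = 16.128
  N: 1 × 14.007 = 14.007
  O: 2 × 15.999 = 31.998
Sum: 9×12.011 + 1×35.450 + 16×1.008 + 1×14.007 + 2×15.999 = 205.682 → 205.68 g/mol.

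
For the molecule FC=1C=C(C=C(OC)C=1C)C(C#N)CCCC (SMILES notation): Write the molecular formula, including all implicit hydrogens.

Walk through each heavy atom and fill implicit hydrogens from standard valence (C 4, N 3, O 2, S 2, halogen 1):
  atom 1: F (halogen, monovalent) → 0 H
  atom 2: C, bond orders sum to 4 (valence 4) → 0 H
  atom 3: C, bond orders sum to 3 (valence 4) → 1 H
  atom 4: C, bond orders sum to 4 (valence 4) → 0 H
  atom 5: C, bond orders sum to 3 (valence 4) → 1 H
  atom 6: C, bond orders sum to 4 (valence 4) → 0 H
  atom 7: O, bond orders sum to 2 (valence 2) → 0 H
  atom 8: C, bond orders sum to 1 (valence 4) → 3 H
  atom 9: C, bond orders sum to 4 (valence 4) → 0 H
  atom 10: C, bond orders sum to 1 (valence 4) → 3 H
  atom 11: C, bond orders sum to 3 (valence 4) → 1 H
  atom 12: C, bond orders sum to 4 (valence 4) → 0 H
  atom 13: N, bond orders sum to 3 (valence 3) → 0 H
  atom 14: C, bond orders sum to 2 (valence 4) → 2 H
  atom 15: C, bond orders sum to 2 (valence 4) → 2 H
  atom 16: C, bond orders sum to 2 (valence 4) → 2 H
  atom 17: C, bond orders sum to 1 (valence 4) → 3 H
Totals → C:14, H:18, F:1, N:1, O:1.
In Hill order: C14H18FNO.

C14H18FNO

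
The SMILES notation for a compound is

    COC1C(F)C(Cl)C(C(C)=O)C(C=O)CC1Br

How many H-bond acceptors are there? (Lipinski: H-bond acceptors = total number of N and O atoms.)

N atoms: 0; O atoms: 3.
Lipinski HBA = 0 + 3 = 3.

3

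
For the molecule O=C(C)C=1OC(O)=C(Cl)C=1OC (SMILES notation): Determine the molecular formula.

Walk through each heavy atom and fill implicit hydrogens from standard valence (C 4, N 3, O 2, S 2, halogen 1):
  atom 1: O, bond orders sum to 2 (valence 2) → 0 H
  atom 2: C, bond orders sum to 4 (valence 4) → 0 H
  atom 3: C, bond orders sum to 1 (valence 4) → 3 H
  atom 4: C, bond orders sum to 4 (valence 4) → 0 H
  atom 5: O, bond orders sum to 2 (valence 2) → 0 H
  atom 6: C, bond orders sum to 4 (valence 4) → 0 H
  atom 7: O, bond orders sum to 1 (valence 2) → 1 H
  atom 8: C, bond orders sum to 4 (valence 4) → 0 H
  atom 9: Cl (halogen, monovalent) → 0 H
  atom 10: C, bond orders sum to 4 (valence 4) → 0 H
  atom 11: O, bond orders sum to 2 (valence 2) → 0 H
  atom 12: C, bond orders sum to 1 (valence 4) → 3 H
Totals → C:7, H:7, Cl:1, O:4.

C7H7ClO4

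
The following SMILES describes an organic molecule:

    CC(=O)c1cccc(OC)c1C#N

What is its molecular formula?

Walk through each heavy atom and fill implicit hydrogens from standard valence (C 4, N 3, O 2, S 2, halogen 1); for lowercase aromatic atoms, an aromatic c carries 1 H when it has two neighbours and 0 H with three, and aromatic n carries 0 H:
  atom 1: C, bond orders sum to 1 (valence 4) → 3 H
  atom 2: C, bond orders sum to 4 (valence 4) → 0 H
  atom 3: O, bond orders sum to 2 (valence 2) → 0 H
  atom 4: aromatic c, 3 neighbours → 0 H
  atom 5: aromatic c, 2 neighbours → 1 H
  atom 6: aromatic c, 2 neighbours → 1 H
  atom 7: aromatic c, 2 neighbours → 1 H
  atom 8: aromatic c, 3 neighbours → 0 H
  atom 9: O, bond orders sum to 2 (valence 2) → 0 H
  atom 10: C, bond orders sum to 1 (valence 4) → 3 H
  atom 11: aromatic c, 3 neighbours → 0 H
  atom 12: C, bond orders sum to 4 (valence 4) → 0 H
  atom 13: N, bond orders sum to 3 (valence 3) → 0 H
Totals → C:10, H:9, N:1, O:2.
In Hill order: C10H9NO2.

C10H9NO2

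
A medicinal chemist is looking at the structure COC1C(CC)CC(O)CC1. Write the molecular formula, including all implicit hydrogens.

Walk through each heavy atom and fill implicit hydrogens from standard valence (C 4, N 3, O 2, S 2, halogen 1):
  atom 1: C, bond orders sum to 1 (valence 4) → 3 H
  atom 2: O, bond orders sum to 2 (valence 2) → 0 H
  atom 3: C, bond orders sum to 3 (valence 4) → 1 H
  atom 4: C, bond orders sum to 3 (valence 4) → 1 H
  atom 5: C, bond orders sum to 2 (valence 4) → 2 H
  atom 6: C, bond orders sum to 1 (valence 4) → 3 H
  atom 7: C, bond orders sum to 2 (valence 4) → 2 H
  atom 8: C, bond orders sum to 3 (valence 4) → 1 H
  atom 9: O, bond orders sum to 1 (valence 2) → 1 H
  atom 10: C, bond orders sum to 2 (valence 4) → 2 H
  atom 11: C, bond orders sum to 2 (valence 4) → 2 H
Totals → C:9, H:18, O:2.

C9H18O2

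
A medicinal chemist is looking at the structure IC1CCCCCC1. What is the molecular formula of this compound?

C7H13I

Walk through each heavy atom and fill implicit hydrogens from standard valence (C 4, N 3, O 2, S 2, halogen 1):
  atom 1: I (halogen, monovalent) → 0 H
  atom 2: C, bond orders sum to 3 (valence 4) → 1 H
  atom 3: C, bond orders sum to 2 (valence 4) → 2 H
  atom 4: C, bond orders sum to 2 (valence 4) → 2 H
  atom 5: C, bond orders sum to 2 (valence 4) → 2 H
  atom 6: C, bond orders sum to 2 (valence 4) → 2 H
  atom 7: C, bond orders sum to 2 (valence 4) → 2 H
  atom 8: C, bond orders sum to 2 (valence 4) → 2 H
Totals → C:7, H:13, I:1.
In Hill order: C7H13I.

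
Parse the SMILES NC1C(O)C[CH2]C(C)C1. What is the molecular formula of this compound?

Walk through each heavy atom and fill implicit hydrogens from standard valence (C 4, N 3, O 2, S 2, halogen 1):
  atom 1: N, bond orders sum to 1 (valence 3) → 2 H
  atom 2: C, bond orders sum to 3 (valence 4) → 1 H
  atom 3: C, bond orders sum to 3 (valence 4) → 1 H
  atom 4: O, bond orders sum to 1 (valence 2) → 1 H
  atom 5: C, bond orders sum to 2 (valence 4) → 2 H
  atom 6: C with explicit H count 2
  atom 7: C, bond orders sum to 3 (valence 4) → 1 H
  atom 8: C, bond orders sum to 1 (valence 4) → 3 H
  atom 9: C, bond orders sum to 2 (valence 4) → 2 H
Totals → C:7, H:15, N:1, O:1.
In Hill order: C7H15NO.

C7H15NO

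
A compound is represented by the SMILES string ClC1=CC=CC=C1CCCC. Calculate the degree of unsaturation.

Molecular formula: C10H13Cl.
DoU = (2C + 2 + N − H − X) / 2, where X is the halogen count and O/S are ignored.
    = (2·10 + 2 + 0 − 13 − 1) / 2 = 8 / 2 = 4.

4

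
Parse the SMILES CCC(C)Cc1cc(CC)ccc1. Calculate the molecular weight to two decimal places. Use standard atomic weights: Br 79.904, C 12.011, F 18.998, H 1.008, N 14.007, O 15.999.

176.30 g/mol

First, the molecular formula is C13H20 (counting implicit H from valence).
  C: 13 × 12.011 = 156.143
  H: 20 × 1.008 = 20.160
Sum: 13×12.011 + 20×1.008 = 176.303 → 176.30 g/mol.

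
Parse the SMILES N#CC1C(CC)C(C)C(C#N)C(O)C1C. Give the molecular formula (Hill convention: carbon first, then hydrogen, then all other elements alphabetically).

C12H18N2O

Walk through each heavy atom and fill implicit hydrogens from standard valence (C 4, N 3, O 2, S 2, halogen 1):
  atom 1: N, bond orders sum to 3 (valence 3) → 0 H
  atom 2: C, bond orders sum to 4 (valence 4) → 0 H
  atom 3: C, bond orders sum to 3 (valence 4) → 1 H
  atom 4: C, bond orders sum to 3 (valence 4) → 1 H
  atom 5: C, bond orders sum to 2 (valence 4) → 2 H
  atom 6: C, bond orders sum to 1 (valence 4) → 3 H
  atom 7: C, bond orders sum to 3 (valence 4) → 1 H
  atom 8: C, bond orders sum to 1 (valence 4) → 3 H
  atom 9: C, bond orders sum to 3 (valence 4) → 1 H
  atom 10: C, bond orders sum to 4 (valence 4) → 0 H
  atom 11: N, bond orders sum to 3 (valence 3) → 0 H
  atom 12: C, bond orders sum to 3 (valence 4) → 1 H
  atom 13: O, bond orders sum to 1 (valence 2) → 1 H
  atom 14: C, bond orders sum to 3 (valence 4) → 1 H
  atom 15: C, bond orders sum to 1 (valence 4) → 3 H
Totals → C:12, H:18, N:2, O:1.
In Hill order: C12H18N2O.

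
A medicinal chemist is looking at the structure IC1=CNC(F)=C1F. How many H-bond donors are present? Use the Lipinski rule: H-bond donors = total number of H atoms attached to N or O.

1

Donors: find every N or O and count the H atoms it carries.
  atom 4 (N): bond orders sum to 2 → 1 H
Lipinski HBD = 1.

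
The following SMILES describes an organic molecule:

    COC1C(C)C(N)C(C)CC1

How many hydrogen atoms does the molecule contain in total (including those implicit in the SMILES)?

19

Walk through each heavy atom and fill implicit hydrogens from standard valence (C 4, N 3, O 2, S 2, halogen 1):
  atom 1: C, bond orders sum to 1 (valence 4) → 3 H
  atom 2: O, bond orders sum to 2 (valence 2) → 0 H
  atom 3: C, bond orders sum to 3 (valence 4) → 1 H
  atom 4: C, bond orders sum to 3 (valence 4) → 1 H
  atom 5: C, bond orders sum to 1 (valence 4) → 3 H
  atom 6: C, bond orders sum to 3 (valence 4) → 1 H
  atom 7: N, bond orders sum to 1 (valence 3) → 2 H
  atom 8: C, bond orders sum to 3 (valence 4) → 1 H
  atom 9: C, bond orders sum to 1 (valence 4) → 3 H
  atom 10: C, bond orders sum to 2 (valence 4) → 2 H
  atom 11: C, bond orders sum to 2 (valence 4) → 2 H
Total hydrogens: 19.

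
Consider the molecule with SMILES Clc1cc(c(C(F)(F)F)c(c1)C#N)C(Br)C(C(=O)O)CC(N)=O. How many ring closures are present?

1

In SMILES, each pair of matching ring-closure digits denotes one ring-closing bond; the number of such bonds equals the number of independent rings.
Ring-closure bonds here: 1.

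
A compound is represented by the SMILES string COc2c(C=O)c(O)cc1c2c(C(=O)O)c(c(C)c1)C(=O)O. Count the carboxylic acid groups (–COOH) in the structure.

2

The carboxylic acid motif appears at heavy-atom positions 13, 20 in the SMILES.
Other groups present: 1 aldehyde, 1 ether, 1 hydroxyl.
Carboxylic acid count: 2.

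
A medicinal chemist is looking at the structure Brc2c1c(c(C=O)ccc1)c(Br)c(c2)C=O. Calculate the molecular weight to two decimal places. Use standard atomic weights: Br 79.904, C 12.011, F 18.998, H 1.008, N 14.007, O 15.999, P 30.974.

First, the molecular formula is C12H6Br2O2 (counting implicit H from valence).
  Br: 2 × 79.904 = 159.808
  C: 12 × 12.011 = 144.132
  H: 6 × 1.008 = 6.048
  O: 2 × 15.999 = 31.998
Sum: 2×79.904 + 12×12.011 + 6×1.008 + 2×15.999 = 341.986 → 341.99 g/mol.

341.99 g/mol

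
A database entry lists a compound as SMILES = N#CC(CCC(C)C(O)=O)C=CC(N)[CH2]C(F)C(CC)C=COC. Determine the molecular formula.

C18H29FN2O3

Walk through each heavy atom and fill implicit hydrogens from standard valence (C 4, N 3, O 2, S 2, halogen 1):
  atom 1: N, bond orders sum to 3 (valence 3) → 0 H
  atom 2: C, bond orders sum to 4 (valence 4) → 0 H
  atom 3: C, bond orders sum to 3 (valence 4) → 1 H
  atom 4: C, bond orders sum to 2 (valence 4) → 2 H
  atom 5: C, bond orders sum to 2 (valence 4) → 2 H
  atom 6: C, bond orders sum to 3 (valence 4) → 1 H
  atom 7: C, bond orders sum to 1 (valence 4) → 3 H
  atom 8: C, bond orders sum to 4 (valence 4) → 0 H
  atom 9: O, bond orders sum to 1 (valence 2) → 1 H
  atom 10: O, bond orders sum to 2 (valence 2) → 0 H
  atom 11: C, bond orders sum to 3 (valence 4) → 1 H
  atom 12: C, bond orders sum to 3 (valence 4) → 1 H
  atom 13: C, bond orders sum to 3 (valence 4) → 1 H
  atom 14: N, bond orders sum to 1 (valence 3) → 2 H
  atom 15: C with explicit H count 2
  atom 16: C, bond orders sum to 3 (valence 4) → 1 H
  atom 17: F (halogen, monovalent) → 0 H
  atom 18: C, bond orders sum to 3 (valence 4) → 1 H
  atom 19: C, bond orders sum to 2 (valence 4) → 2 H
  atom 20: C, bond orders sum to 1 (valence 4) → 3 H
  atom 21: C, bond orders sum to 3 (valence 4) → 1 H
  atom 22: C, bond orders sum to 3 (valence 4) → 1 H
  atom 23: O, bond orders sum to 2 (valence 2) → 0 H
  atom 24: C, bond orders sum to 1 (valence 4) → 3 H
Totals → C:18, H:29, F:1, N:2, O:3.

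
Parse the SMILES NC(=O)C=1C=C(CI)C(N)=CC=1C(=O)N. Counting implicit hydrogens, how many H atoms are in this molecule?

10

Walk through each heavy atom and fill implicit hydrogens from standard valence (C 4, N 3, O 2, S 2, halogen 1):
  atom 1: N, bond orders sum to 1 (valence 3) → 2 H
  atom 2: C, bond orders sum to 4 (valence 4) → 0 H
  atom 3: O, bond orders sum to 2 (valence 2) → 0 H
  atom 4: C, bond orders sum to 4 (valence 4) → 0 H
  atom 5: C, bond orders sum to 3 (valence 4) → 1 H
  atom 6: C, bond orders sum to 4 (valence 4) → 0 H
  atom 7: C, bond orders sum to 2 (valence 4) → 2 H
  atom 8: I (halogen, monovalent) → 0 H
  atom 9: C, bond orders sum to 4 (valence 4) → 0 H
  atom 10: N, bond orders sum to 1 (valence 3) → 2 H
  atom 11: C, bond orders sum to 3 (valence 4) → 1 H
  atom 12: C, bond orders sum to 4 (valence 4) → 0 H
  atom 13: C, bond orders sum to 4 (valence 4) → 0 H
  atom 14: O, bond orders sum to 2 (valence 2) → 0 H
  atom 15: N, bond orders sum to 1 (valence 3) → 2 H
Total hydrogens: 10.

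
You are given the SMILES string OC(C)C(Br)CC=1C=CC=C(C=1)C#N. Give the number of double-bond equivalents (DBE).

6

Degree of unsaturation = (number of rings) + (number of π bonds).
Ring closures in the SMILES: 1.
π bonds: 3 double bonds (each 1 DoU), 1 triple bond (each 2 DoU) → 5 DoU from unsaturation.
Total DoU = 1 + 5 = 6.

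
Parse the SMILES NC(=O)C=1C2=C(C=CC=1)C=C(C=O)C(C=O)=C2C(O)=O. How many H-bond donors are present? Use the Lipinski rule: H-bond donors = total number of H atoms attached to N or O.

3

Donors: find every N or O and count the H atoms it carries.
  atom 1 (N): bond orders sum to 1 → 2 H
  atom 3 (O): bond orders sum to 2 → 0 H
  atom 13 (O): bond orders sum to 2 → 0 H
  atom 16 (O): bond orders sum to 2 → 0 H
  atom 19 (O): bond orders sum to 1 → 1 H
  atom 20 (O): bond orders sum to 2 → 0 H
Lipinski HBD = 3.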